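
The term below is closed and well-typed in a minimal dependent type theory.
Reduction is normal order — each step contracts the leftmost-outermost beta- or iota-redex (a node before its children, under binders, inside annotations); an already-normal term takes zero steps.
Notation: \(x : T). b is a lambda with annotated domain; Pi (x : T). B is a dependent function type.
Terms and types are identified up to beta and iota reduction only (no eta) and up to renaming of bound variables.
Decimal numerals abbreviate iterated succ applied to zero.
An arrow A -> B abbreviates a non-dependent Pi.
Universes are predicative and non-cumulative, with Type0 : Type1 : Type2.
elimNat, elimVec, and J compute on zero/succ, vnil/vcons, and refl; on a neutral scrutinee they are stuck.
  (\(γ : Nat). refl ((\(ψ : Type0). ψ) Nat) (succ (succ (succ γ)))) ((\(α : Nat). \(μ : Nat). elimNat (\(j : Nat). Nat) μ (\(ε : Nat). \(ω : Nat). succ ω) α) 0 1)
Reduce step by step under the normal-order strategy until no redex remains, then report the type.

normal-order reduction:
  (\(γ : Nat). refl ((\(ψ : Type0). ψ) Nat) (succ (succ (succ γ)))) ((\(α : Nat). \(μ : Nat). elimNat (\(j : Nat). Nat) μ (\(ε : Nat). \(ω : Nat). succ ω) α) 0 1)
  ~> refl ((\(γ : Type0). γ) Nat) (succ (succ (succ ((\(ψ : Nat). \(α : Nat). elimNat (\(μ : Nat). Nat) α (\(j : Nat). \(ε : Nat). succ ε) ψ) 0 1))))
  ~> refl Nat (succ (succ (succ ((\(γ : Nat). \(ψ : Nat). elimNat (\(α : Nat). Nat) ψ (\(μ : Nat). \(j : Nat). succ j) γ) 0 1))))
  ~> refl Nat (succ (succ (succ ((\(γ : Nat). elimNat (\(ψ : Nat). Nat) γ (\(α : Nat). \(μ : Nat). succ μ) 0) 1))))
  ~> refl Nat (succ (succ (succ (elimNat (\(γ : Nat). Nat) 1 (\(ψ : Nat). \(α : Nat). succ α) 0))))
  ~> refl Nat 4
type:
  Eq Nat 4 4


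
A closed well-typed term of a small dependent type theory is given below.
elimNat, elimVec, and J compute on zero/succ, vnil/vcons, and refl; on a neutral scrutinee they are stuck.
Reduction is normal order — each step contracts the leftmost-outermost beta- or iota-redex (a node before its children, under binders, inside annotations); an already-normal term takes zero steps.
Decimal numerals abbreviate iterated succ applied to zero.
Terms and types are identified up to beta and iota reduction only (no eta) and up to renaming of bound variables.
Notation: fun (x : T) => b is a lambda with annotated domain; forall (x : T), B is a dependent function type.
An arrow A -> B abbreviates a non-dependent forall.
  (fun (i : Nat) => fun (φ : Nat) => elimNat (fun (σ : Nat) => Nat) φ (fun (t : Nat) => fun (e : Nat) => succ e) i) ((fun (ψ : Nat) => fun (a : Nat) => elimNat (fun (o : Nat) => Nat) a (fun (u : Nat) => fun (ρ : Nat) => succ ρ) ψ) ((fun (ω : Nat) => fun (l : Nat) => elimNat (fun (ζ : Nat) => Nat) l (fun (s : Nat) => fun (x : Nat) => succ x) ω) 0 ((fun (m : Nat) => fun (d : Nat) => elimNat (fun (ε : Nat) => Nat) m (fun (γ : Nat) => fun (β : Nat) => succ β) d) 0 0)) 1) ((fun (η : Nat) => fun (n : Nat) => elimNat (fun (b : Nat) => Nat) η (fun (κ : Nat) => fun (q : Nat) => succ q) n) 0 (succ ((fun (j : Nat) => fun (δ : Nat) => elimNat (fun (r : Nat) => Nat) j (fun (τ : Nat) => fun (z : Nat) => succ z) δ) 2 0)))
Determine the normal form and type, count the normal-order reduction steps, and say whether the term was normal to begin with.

normal form:
  4
the term's type:
  Nat
steps to reach normal form (normal order): 30
started in normal form: no
first redex: a beta-redex


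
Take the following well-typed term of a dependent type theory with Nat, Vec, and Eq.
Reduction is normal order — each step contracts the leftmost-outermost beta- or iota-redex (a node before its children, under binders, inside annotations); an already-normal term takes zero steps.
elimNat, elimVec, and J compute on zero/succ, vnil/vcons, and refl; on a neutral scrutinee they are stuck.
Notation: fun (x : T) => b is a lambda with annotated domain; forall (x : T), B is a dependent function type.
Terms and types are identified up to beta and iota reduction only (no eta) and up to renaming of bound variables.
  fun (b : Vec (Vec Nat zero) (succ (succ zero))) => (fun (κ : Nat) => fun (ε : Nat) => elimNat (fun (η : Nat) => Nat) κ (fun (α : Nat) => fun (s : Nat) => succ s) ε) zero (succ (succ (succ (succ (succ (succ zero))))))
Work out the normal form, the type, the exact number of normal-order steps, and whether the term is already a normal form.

resulting normal form:
  fun (b : Vec (Vec Nat zero) (succ (succ zero))) => succ (succ (succ (succ (succ (succ zero)))))
the term's type:
  forall (b : Vec (Vec Nat zero) (succ (succ zero))), Nat
steps to reach normal form (normal order): 21
already normal: no
first contracted redex: a beta-redex


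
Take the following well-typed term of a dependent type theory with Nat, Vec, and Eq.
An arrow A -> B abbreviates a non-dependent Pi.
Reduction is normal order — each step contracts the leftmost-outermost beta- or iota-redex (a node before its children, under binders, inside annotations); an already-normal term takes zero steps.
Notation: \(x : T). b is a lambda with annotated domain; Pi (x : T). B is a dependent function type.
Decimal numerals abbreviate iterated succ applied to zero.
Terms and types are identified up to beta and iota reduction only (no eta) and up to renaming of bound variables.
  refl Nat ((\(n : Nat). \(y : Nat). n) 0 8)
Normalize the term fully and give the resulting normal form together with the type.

normal form:
  refl Nat 0
the term's type:
  Eq Nat 0 0


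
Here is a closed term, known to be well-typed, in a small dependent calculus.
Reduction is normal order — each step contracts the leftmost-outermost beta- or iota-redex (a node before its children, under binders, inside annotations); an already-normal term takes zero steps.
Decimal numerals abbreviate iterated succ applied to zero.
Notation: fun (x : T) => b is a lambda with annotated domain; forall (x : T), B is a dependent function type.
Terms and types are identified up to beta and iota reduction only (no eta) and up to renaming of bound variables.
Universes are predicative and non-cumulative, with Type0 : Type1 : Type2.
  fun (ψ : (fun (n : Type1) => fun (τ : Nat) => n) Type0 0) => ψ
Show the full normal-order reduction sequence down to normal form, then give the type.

reduction (normal order):
  fun (ψ : (fun (n : Type1) => fun (τ : Nat) => n) Type0 0) => ψ
  ~> fun (ψ : (fun (n : Nat) => Type0) 0) => ψ
  ~> fun (ψ : Type0) => ψ
the term's type:
  forall (ψ : Type0), Type0


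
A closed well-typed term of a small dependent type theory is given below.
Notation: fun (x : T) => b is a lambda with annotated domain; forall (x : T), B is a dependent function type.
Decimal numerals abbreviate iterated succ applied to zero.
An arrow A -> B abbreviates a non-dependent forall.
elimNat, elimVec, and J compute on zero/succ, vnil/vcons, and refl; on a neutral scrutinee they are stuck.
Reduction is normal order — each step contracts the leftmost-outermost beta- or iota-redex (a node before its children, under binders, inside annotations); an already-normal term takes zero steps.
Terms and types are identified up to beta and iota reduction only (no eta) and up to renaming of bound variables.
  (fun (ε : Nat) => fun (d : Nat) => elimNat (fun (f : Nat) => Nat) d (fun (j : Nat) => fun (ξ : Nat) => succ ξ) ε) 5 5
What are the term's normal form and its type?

reduced normal form:
  10
inferred type:
  Nat
observation: the leftmost-outermost redex is a beta-redex, and normalization takes 18 steps.


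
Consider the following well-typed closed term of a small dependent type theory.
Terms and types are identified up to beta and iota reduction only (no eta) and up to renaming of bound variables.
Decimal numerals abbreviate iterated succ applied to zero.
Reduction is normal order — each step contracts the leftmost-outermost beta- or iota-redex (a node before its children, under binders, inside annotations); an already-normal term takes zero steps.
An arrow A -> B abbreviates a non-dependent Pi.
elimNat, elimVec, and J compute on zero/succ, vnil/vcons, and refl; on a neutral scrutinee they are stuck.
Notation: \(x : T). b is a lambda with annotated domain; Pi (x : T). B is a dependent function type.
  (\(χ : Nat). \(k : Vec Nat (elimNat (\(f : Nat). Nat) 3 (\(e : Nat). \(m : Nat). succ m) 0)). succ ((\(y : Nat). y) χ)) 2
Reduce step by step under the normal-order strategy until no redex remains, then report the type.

normal-order reduction sequence:
  (\(χ : Nat). \(k : Vec Nat (elimNat (\(f : Nat). Nat) 3 (\(e : Nat). \(m : Nat). succ m) 0)). succ ((\(y : Nat). y) χ)) 2
  ~> \(χ : Vec Nat (elimNat (\(k : Nat). Nat) 3 (\(f : Nat). \(e : Nat). succ e) 0)). succ ((\(m : Nat). m) 2)
  ~> \(χ : Vec Nat 3). succ ((\(k : Nat). k) 2)
  ~> \(χ : Vec Nat 3). 3
type:
  Vec Nat 3 -> Nat


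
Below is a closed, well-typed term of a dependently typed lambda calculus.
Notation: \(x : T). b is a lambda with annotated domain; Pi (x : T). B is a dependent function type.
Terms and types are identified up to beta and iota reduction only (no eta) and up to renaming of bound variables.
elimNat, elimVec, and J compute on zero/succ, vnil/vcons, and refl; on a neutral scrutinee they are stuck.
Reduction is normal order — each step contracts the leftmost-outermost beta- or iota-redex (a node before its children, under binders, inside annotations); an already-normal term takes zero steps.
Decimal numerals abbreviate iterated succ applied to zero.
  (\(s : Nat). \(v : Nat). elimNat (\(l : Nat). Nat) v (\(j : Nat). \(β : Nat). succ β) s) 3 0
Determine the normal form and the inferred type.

resulting normal form:
  3
the term's type:
  Nat


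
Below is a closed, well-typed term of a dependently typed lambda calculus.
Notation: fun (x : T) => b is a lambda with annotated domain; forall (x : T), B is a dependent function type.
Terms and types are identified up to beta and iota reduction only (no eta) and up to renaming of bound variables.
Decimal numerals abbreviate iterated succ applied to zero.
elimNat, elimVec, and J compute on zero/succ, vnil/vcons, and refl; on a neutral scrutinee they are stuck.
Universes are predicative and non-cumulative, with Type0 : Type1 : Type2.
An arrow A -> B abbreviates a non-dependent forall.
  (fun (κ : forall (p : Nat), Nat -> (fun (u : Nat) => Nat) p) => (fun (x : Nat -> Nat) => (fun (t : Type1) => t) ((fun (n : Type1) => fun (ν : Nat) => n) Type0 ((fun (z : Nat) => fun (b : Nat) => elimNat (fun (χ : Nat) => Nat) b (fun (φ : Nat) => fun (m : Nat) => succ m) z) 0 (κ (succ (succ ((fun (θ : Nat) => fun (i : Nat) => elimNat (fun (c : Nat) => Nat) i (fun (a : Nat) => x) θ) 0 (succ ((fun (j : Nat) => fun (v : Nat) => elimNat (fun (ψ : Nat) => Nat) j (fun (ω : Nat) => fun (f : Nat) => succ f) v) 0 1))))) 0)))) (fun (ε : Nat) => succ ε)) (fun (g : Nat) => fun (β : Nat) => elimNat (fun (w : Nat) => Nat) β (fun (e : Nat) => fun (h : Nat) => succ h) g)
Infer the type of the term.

the term's type:
  Type1


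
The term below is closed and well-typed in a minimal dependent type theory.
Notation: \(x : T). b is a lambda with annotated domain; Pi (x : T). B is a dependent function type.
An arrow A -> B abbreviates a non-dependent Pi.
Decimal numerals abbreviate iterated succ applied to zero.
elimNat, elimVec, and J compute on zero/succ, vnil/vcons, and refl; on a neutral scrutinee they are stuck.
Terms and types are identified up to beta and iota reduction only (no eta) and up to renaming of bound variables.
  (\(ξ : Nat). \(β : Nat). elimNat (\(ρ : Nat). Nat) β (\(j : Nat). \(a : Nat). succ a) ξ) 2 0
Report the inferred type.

the term's type:
  Nat


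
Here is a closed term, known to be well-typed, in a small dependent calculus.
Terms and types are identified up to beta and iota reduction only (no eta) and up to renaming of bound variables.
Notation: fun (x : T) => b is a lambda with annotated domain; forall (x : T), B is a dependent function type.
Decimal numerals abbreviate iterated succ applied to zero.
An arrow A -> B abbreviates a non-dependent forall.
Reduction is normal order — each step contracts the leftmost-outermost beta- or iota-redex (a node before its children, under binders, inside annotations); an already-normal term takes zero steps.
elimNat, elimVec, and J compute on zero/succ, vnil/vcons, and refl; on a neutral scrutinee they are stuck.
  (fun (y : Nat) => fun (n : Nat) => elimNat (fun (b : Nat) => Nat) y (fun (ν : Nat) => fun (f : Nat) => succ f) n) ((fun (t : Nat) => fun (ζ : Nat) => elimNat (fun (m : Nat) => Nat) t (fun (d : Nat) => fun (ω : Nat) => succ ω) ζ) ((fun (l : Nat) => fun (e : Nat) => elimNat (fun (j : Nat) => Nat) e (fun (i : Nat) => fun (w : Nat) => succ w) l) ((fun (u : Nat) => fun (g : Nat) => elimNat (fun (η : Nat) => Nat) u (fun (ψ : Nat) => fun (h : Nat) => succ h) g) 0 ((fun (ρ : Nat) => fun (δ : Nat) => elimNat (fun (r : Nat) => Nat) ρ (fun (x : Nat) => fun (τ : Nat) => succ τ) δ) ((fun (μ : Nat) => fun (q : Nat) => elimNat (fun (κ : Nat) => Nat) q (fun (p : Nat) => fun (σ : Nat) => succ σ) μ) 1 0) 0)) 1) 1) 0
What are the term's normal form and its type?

resulting normal form:
  3
inferred type:
  Nat


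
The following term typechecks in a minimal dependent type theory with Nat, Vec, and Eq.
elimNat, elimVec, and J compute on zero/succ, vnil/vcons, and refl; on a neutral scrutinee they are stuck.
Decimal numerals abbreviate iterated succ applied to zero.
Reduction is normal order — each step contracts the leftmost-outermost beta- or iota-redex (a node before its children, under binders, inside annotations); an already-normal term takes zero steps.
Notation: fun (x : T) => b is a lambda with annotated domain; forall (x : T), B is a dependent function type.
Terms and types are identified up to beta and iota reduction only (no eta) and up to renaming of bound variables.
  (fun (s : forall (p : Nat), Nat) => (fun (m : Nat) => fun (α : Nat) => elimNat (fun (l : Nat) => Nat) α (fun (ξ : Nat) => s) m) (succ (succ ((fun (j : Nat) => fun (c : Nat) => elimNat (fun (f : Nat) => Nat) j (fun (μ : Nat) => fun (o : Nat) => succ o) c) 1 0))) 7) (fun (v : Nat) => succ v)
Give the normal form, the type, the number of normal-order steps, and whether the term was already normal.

reduced normal form:
  10
type:
  Nat
normal-order step count: 16
term was already normal: no
first redex: a beta-redex


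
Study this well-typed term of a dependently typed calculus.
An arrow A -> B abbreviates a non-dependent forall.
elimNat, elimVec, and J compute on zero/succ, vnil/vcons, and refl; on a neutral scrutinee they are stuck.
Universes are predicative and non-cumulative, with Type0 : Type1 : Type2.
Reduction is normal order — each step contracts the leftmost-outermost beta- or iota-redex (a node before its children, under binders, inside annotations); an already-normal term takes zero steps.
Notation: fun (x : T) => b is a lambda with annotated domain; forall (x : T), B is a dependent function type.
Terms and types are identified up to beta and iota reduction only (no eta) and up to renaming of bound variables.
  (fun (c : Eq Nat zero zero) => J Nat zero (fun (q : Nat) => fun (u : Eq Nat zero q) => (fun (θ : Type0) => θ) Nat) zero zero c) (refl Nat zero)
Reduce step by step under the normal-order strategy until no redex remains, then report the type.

normal-order reduction:
  (fun (c : Eq Nat zero zero) => J Nat zero (fun (q : Nat) => fun (u : Eq Nat zero q) => (fun (θ : Type0) => θ) Nat) zero zero c) (refl Nat zero)
  ~> J Nat zero (fun (c : Nat) => fun (q : Eq Nat zero c) => (fun (u : Type0) => u) Nat) zero zero (refl Nat zero)
  ~> zero
the term's type:
  Nat


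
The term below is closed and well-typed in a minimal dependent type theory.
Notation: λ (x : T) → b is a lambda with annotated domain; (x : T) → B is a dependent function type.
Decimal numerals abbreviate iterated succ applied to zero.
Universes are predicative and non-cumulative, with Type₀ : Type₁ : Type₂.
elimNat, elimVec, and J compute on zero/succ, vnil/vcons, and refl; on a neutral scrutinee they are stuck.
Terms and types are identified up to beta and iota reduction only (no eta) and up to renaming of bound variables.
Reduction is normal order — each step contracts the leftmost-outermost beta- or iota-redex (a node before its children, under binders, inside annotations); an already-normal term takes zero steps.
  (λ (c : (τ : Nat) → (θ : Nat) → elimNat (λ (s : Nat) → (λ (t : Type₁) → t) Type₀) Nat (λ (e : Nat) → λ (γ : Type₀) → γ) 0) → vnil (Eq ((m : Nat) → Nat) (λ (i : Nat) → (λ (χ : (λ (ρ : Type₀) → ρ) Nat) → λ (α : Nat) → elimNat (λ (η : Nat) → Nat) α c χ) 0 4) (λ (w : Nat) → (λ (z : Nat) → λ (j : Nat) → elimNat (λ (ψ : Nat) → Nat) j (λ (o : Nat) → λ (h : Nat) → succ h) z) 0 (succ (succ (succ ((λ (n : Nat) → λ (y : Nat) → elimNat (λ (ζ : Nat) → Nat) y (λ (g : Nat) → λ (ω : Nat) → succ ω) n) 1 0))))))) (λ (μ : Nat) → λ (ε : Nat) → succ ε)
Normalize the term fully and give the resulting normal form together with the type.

reduced normal form:
  vnil (Eq ((c : Nat) → Nat) (λ (τ : Nat) → 4) (λ (θ : Nat) → 4))
the term's type:
  Vec (Eq ((c : Nat) → Nat) (λ (τ : Nat) → 4) (λ (θ : Nat) → 4)) 0
observation: the leftmost-outermost redex is a beta-redex, and normalization takes 13 steps.


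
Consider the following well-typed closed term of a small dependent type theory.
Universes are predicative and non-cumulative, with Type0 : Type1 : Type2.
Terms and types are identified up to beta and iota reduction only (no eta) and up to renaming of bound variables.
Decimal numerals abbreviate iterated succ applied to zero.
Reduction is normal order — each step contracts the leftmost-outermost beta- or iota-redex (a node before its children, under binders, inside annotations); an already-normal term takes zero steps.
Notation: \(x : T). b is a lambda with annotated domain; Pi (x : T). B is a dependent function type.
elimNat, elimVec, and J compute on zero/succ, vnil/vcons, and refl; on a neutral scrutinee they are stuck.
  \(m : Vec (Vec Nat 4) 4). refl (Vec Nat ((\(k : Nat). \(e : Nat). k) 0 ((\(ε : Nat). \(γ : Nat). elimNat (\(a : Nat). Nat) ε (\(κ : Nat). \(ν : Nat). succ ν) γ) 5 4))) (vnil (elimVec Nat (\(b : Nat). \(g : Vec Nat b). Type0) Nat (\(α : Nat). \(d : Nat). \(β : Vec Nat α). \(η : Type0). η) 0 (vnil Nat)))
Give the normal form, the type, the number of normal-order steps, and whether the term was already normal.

resulting normal form:
  \(m : Vec (Vec Nat 4) 4). refl (Vec Nat 0) (vnil Nat)
inferred type:
  Pi (m : Vec (Vec Nat 4) 4). Eq (Vec Nat 0) (vnil Nat) (vnil Nat)
steps to reach normal form (normal order): 3
already normal: no
first redex: a beta-redex


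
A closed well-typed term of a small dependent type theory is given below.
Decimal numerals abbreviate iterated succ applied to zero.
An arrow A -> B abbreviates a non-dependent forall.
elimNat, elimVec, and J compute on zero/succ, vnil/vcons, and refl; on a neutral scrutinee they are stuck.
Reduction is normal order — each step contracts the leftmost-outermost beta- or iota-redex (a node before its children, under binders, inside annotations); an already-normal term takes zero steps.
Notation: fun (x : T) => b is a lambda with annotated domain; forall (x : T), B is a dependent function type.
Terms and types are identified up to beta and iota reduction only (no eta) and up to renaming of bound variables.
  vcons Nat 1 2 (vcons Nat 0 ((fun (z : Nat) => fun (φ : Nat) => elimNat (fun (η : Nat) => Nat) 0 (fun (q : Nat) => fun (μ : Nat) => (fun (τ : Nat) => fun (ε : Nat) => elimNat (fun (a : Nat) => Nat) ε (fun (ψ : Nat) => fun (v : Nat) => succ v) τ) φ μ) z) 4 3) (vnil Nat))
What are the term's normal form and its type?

normal form:
  vcons Nat 1 2 (vcons Nat 0 12 (vnil Nat))
type:
  Vec Nat 2
observation: the leftmost-outermost redex is a beta-redex, and normalization takes 63 steps.


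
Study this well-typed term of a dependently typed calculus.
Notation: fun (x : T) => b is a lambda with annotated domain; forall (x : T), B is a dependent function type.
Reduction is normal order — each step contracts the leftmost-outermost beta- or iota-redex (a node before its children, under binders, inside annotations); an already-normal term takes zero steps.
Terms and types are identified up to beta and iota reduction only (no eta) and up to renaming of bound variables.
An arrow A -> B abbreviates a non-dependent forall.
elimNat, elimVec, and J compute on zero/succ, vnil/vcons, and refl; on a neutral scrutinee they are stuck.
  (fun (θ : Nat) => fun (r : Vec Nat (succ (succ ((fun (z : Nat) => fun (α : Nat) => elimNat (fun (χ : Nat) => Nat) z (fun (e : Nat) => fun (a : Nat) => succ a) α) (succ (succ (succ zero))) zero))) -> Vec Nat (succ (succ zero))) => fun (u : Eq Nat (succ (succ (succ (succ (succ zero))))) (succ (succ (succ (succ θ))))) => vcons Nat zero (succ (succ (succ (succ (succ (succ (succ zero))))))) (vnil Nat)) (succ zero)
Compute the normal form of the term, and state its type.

reduced normal form:
  fun (θ : Vec Nat (succ (succ (succ (succ (succ zero))))) -> Vec Nat (succ (succ zero))) => fun (r : Eq Nat (succ (succ (succ (succ (succ zero))))) (succ (succ (succ (succ (succ zero)))))) => vcons Nat zero (succ (succ (succ (succ (succ (succ (succ zero))))))) (vnil Nat)
the term's type:
  (Vec Nat (succ (succ (succ (succ (succ zero))))) -> Vec Nat (succ (succ zero))) -> Eq Nat (succ (succ (succ (succ (succ zero))))) (succ (succ (succ (succ (succ zero))))) -> Vec Nat (succ zero)
observation: normalization takes exactly 4 steps under the normal-order strategy.


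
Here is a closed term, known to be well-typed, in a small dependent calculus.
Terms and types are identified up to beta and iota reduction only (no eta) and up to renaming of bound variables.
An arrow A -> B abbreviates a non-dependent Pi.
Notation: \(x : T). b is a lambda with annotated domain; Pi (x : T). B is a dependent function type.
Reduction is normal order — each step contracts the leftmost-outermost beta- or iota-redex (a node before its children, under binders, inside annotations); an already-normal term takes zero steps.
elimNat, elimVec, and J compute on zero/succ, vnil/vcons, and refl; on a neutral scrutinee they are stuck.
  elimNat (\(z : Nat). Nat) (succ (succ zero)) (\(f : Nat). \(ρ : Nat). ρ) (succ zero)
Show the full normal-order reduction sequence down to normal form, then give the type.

normal-order reduction sequence:
  elimNat (\(z : Nat). Nat) (succ (succ zero)) (\(f : Nat). \(ρ : Nat). ρ) (succ zero)
  ~> (\(z : Nat). \(f : Nat). f) zero (elimNat (\(ρ : Nat). Nat) (succ (succ zero)) (\(χ : Nat). \(x : Nat). x) zero)
  ~> (\(z : Nat). z) (elimNat (\(f : Nat). Nat) (succ (succ zero)) (\(ρ : Nat). \(χ : Nat). χ) zero)
  ~> elimNat (\(z : Nat). Nat) (succ (succ zero)) (\(f : Nat). \(ρ : Nat). ρ) zero
  ~> succ (succ zero)
inferred type:
  Nat


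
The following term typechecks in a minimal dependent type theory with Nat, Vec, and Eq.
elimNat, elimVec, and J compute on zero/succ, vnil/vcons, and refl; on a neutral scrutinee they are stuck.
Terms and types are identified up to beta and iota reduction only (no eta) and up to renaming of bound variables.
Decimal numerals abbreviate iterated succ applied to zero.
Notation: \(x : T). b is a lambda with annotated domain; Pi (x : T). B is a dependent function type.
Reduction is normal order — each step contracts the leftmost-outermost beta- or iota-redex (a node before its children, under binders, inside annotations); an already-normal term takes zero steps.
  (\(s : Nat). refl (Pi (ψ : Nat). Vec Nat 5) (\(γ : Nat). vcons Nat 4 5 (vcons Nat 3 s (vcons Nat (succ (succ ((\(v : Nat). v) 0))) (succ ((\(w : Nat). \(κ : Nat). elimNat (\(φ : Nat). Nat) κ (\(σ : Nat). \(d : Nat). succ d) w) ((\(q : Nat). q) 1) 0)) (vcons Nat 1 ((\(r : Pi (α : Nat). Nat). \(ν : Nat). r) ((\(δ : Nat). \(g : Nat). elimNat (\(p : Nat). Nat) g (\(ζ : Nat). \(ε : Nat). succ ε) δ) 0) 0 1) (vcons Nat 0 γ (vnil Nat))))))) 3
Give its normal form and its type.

normal form:
  refl (Pi (s : Nat). Vec Nat 5) (\(ψ : Nat). vcons Nat 4 5 (vcons Nat 3 3 (vcons Nat 2 2 (vcons Nat 1 1 (vcons Nat 0 ψ (vnil Nat))))))
the term's type:
  Eq (Pi (s : Nat). Vec Nat 5) (\(ψ : Nat). vcons Nat 4 5 (vcons Nat 3 3 (vcons Nat 2 2 (vcons Nat 1 1 (vcons Nat 0 ψ (vnil Nat)))))) (\(γ : Nat). vcons Nat 4 5 (vcons Nat 3 3 (vcons Nat 2 2 (vcons Nat 1 1 (vcons Nat 0 γ (vnil Nat))))))


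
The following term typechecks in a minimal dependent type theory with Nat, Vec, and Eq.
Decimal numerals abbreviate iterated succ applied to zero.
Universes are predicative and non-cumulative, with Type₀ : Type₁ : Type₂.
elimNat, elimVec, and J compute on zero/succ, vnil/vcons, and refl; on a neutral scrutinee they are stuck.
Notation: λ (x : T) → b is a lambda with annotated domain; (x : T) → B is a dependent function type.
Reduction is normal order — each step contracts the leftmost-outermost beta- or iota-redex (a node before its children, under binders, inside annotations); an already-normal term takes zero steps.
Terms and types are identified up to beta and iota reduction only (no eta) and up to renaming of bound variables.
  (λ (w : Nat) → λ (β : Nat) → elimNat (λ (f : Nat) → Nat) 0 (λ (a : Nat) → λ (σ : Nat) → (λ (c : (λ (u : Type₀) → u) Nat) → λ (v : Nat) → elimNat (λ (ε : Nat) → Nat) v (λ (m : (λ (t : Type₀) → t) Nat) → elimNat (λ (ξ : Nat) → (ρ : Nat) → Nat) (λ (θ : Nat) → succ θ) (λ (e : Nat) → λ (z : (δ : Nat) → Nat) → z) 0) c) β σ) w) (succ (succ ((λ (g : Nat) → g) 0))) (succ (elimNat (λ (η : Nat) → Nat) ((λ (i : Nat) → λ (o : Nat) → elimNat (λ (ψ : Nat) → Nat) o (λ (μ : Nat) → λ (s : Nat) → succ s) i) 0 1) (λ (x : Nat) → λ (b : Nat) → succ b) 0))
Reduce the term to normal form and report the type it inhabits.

resulting normal form:
  4
type:
  Nat


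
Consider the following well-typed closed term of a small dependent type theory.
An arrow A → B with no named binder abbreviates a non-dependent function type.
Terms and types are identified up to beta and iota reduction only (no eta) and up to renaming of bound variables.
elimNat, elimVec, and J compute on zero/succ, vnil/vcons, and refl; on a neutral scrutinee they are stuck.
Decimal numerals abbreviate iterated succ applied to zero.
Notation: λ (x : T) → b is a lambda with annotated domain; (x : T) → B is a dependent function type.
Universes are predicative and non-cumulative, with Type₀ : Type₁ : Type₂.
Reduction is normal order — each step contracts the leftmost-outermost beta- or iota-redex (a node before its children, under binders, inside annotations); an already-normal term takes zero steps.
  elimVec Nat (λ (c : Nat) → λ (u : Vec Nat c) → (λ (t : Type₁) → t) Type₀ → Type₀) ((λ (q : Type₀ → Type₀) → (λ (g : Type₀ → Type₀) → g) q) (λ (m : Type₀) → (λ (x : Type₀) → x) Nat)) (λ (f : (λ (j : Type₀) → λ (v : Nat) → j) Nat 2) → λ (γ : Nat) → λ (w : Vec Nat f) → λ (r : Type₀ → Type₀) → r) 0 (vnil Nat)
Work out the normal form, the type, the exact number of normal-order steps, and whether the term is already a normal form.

resulting normal form:
  λ (c : Type₀) → Nat
inferred type:
  Type₀ → Type₀
steps to reach normal form (normal order): 4
started in normal form: no
first contracted redex: an elimVec iota-redex


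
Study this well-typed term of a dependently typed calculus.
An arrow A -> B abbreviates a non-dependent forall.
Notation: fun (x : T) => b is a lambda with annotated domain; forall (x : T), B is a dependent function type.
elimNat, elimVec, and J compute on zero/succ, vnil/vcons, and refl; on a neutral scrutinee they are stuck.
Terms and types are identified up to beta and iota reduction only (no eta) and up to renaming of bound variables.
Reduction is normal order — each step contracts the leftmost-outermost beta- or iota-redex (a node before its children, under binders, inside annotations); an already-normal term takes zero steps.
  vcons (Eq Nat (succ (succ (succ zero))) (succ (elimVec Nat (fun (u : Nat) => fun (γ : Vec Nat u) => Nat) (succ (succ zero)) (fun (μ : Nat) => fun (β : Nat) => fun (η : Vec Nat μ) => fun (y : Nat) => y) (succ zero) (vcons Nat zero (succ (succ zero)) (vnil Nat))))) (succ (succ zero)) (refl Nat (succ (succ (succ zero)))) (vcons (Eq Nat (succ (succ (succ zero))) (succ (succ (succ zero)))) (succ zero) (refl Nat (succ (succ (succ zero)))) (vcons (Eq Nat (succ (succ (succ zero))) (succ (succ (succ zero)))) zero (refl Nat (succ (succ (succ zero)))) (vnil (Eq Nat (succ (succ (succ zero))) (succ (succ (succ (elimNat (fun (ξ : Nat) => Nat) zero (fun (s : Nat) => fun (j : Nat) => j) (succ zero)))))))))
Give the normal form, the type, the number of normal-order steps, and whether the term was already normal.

normal form:
  vcons (Eq Nat (succ (succ (succ zero))) (succ (succ (succ zero)))) (succ (succ zero)) (refl Nat (succ (succ (succ zero)))) (vcons (Eq Nat (succ (succ (succ zero))) (succ (succ (succ zero)))) (succ zero) (refl Nat (succ (succ (succ zero)))) (vcons (Eq Nat (succ (succ (succ zero))) (succ (succ (succ zero)))) zero (refl Nat (succ (succ (succ zero)))) (vnil (Eq Nat (succ (succ (succ zero))) (succ (succ (succ zero)))))))
the term's type:
  Vec (Eq Nat (succ (succ (succ zero))) (succ (succ (succ zero)))) (succ (succ (succ zero)))
normal-order step count: 10
already normal: no
first redex: an elimVec iota-redex


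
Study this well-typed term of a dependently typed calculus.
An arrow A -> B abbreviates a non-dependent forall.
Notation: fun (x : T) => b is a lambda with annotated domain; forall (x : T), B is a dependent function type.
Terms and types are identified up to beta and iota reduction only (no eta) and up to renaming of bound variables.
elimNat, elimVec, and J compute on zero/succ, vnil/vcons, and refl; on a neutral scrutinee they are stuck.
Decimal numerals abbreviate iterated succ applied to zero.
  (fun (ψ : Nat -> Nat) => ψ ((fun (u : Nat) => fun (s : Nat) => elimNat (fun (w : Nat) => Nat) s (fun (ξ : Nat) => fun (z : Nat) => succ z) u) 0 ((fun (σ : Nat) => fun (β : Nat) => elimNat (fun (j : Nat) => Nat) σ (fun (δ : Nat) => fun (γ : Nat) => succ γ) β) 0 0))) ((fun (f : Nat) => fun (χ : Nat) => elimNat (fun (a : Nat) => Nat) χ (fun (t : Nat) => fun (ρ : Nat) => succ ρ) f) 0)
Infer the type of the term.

the term's type:
  Nat


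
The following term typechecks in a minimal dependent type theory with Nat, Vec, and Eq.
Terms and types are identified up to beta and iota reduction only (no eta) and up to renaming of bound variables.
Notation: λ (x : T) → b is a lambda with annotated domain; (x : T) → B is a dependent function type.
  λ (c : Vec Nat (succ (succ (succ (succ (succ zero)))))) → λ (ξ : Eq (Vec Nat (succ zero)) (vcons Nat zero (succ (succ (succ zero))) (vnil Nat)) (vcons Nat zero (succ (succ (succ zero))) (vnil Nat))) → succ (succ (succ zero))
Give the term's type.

the term's type:
  (c : Vec Nat (succ (succ (succ (succ (succ zero)))))) → (ξ : Eq (Vec Nat (succ zero)) (vcons Nat zero (succ (succ (succ zero))) (vnil Nat)) (vcons Nat zero (succ (succ (succ zero))) (vnil Nat))) → Nat


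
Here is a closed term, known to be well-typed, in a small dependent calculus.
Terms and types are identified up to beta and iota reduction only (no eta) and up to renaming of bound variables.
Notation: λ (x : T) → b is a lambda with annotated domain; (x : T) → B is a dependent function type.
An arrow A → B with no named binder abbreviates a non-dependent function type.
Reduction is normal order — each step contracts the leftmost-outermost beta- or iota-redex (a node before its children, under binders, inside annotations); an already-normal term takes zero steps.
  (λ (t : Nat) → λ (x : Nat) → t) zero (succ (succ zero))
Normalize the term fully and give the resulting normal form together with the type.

resulting normal form:
  zero
the term's type:
  Nat


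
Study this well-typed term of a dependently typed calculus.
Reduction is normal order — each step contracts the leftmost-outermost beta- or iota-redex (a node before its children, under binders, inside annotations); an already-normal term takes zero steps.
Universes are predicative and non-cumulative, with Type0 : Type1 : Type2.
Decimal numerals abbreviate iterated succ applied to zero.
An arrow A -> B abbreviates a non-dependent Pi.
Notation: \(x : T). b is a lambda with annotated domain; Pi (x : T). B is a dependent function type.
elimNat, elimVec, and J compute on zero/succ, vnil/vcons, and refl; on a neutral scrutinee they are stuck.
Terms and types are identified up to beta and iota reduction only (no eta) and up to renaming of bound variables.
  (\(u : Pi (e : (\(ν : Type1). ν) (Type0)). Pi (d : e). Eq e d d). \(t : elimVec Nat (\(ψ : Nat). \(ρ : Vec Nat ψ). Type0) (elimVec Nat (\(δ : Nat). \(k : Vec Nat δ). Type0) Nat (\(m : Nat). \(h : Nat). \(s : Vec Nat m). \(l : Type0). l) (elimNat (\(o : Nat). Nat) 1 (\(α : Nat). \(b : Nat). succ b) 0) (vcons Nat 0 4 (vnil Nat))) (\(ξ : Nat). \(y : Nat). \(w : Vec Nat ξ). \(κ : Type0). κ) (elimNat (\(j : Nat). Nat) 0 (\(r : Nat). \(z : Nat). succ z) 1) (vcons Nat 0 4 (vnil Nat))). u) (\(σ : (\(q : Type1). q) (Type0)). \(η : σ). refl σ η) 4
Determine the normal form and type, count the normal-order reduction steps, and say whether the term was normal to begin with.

normal form:
  \(u : Type0). \(e : u). refl u e
inferred type:
  Pi (u : Type0). Pi (e : u). Eq u e e
normal-order step count: 3
already normal: no
first redex: a beta-redex


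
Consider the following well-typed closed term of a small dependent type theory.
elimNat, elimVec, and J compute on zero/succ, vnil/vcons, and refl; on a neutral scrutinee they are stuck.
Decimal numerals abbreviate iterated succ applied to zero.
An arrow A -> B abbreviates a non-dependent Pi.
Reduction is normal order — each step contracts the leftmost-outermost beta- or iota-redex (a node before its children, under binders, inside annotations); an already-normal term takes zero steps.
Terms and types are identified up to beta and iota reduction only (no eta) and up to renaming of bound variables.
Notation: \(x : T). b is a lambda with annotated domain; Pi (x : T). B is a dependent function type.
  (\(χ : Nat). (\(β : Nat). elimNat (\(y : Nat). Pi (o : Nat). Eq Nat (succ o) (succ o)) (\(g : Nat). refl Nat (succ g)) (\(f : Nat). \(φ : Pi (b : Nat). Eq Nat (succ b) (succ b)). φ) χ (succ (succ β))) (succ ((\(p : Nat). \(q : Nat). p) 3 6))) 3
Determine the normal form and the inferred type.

normal form:
  refl Nat 7
the term's type:
  Eq Nat 7 7


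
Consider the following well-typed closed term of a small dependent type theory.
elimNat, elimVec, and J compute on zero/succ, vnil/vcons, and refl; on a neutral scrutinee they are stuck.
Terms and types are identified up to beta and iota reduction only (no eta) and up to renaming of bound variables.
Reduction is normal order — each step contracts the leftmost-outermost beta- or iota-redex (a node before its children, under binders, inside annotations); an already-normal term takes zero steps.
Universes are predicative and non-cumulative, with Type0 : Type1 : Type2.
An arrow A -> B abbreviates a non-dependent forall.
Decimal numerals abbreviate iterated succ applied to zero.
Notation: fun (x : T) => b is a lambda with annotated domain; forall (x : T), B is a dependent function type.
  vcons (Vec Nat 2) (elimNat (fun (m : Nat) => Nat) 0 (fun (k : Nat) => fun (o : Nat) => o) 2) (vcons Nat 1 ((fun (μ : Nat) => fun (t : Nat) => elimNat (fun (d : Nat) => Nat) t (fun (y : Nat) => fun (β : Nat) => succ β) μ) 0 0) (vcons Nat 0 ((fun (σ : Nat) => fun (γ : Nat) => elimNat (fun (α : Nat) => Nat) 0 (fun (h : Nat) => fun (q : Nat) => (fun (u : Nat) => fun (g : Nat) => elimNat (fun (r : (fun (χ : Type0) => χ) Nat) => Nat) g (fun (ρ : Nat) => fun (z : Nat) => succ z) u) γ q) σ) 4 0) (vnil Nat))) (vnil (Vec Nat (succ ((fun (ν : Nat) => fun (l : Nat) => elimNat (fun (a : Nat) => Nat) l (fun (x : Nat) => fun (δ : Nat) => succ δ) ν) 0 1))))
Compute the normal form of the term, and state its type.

normal form:
  vcons (Vec Nat 2) 0 (vcons Nat 1 0 (vcons Nat 0 0 (vnil Nat))) (vnil (Vec Nat 2))
the term's type:
  Vec (Vec Nat 2) 1
observation: the leftmost-outermost redex is an elimNat iota-redex, and normalization takes 40 steps.


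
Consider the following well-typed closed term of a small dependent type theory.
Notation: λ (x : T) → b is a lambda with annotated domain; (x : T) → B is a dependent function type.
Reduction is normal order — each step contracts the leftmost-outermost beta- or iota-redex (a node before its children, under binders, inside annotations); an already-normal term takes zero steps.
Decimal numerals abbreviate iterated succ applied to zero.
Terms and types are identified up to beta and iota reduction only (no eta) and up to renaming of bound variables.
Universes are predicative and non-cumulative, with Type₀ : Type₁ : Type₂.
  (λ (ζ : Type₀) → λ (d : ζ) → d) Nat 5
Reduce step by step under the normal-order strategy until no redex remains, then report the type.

normal-order reduction:
  (λ (ζ : Type₀) → λ (d : ζ) → d) Nat 5
  ~> (λ (ζ : Nat) → ζ) 5
  ~> 5
type:
  Nat


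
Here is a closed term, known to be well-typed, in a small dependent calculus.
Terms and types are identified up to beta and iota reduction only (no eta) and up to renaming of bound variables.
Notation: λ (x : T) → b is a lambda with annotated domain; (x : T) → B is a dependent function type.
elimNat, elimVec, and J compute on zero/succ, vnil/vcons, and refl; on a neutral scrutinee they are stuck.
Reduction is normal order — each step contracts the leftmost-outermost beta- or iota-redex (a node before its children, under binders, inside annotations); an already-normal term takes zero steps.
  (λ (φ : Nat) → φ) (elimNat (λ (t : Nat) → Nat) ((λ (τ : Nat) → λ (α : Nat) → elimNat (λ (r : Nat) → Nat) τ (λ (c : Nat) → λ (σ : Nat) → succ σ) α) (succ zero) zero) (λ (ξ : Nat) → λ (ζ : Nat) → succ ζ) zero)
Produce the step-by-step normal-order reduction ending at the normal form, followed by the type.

normal-order reduction sequence:
  (λ (φ : Nat) → φ) (elimNat (λ (t : Nat) → Nat) ((λ (τ : Nat) → λ (α : Nat) → elimNat (λ (r : Nat) → Nat) τ (λ (c : Nat) → λ (σ : Nat) → succ σ) α) (succ zero) zero) (λ (ξ : Nat) → λ (ζ : Nat) → succ ζ) zero)
  ~> elimNat (λ (φ : Nat) → Nat) ((λ (t : Nat) → λ (τ : Nat) → elimNat (λ (α : Nat) → Nat) t (λ (r : Nat) → λ (c : Nat) → succ c) τ) (succ zero) zero) (λ (σ : Nat) → λ (ξ : Nat) → succ ξ) zero
  ~> (λ (φ : Nat) → λ (t : Nat) → elimNat (λ (τ : Nat) → Nat) φ (λ (α : Nat) → λ (r : Nat) → succ r) t) (succ zero) zero
  ~> (λ (φ : Nat) → elimNat (λ (t : Nat) → Nat) (succ zero) (λ (τ : Nat) → λ (α : Nat) → succ α) φ) zero
  ~> elimNat (λ (φ : Nat) → Nat) (succ zero) (λ (t : Nat) → λ (τ : Nat) → succ τ) zero
  ~> succ zero
the term's type:
  Nat


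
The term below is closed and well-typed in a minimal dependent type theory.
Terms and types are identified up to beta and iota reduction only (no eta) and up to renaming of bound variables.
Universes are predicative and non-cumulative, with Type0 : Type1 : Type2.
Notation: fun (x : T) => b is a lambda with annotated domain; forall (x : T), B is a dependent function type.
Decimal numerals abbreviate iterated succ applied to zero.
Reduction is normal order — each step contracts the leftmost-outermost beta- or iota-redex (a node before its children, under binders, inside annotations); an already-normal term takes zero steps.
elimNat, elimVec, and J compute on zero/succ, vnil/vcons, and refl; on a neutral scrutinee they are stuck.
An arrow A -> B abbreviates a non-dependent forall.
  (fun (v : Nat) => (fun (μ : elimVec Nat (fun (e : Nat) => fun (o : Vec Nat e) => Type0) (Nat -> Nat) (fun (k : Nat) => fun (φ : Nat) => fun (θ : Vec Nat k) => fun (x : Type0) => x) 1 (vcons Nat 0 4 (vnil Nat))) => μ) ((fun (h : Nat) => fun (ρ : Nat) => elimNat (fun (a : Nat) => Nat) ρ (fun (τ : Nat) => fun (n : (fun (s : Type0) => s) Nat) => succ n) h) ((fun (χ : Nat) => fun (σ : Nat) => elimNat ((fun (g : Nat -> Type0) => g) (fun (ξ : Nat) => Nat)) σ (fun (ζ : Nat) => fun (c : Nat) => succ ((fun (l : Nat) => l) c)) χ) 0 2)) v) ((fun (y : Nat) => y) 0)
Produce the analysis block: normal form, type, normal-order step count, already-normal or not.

resulting normal form:
  2
the term's type:
  Nat
steps to reach normal form (normal order): 16
term was already normal: no
first contracted redex: a beta-redex
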